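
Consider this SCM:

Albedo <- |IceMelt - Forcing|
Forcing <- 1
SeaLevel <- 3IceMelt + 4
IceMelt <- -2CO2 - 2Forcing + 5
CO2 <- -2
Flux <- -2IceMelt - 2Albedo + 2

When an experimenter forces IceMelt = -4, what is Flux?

The intervention breaks the incoming arrows to IceMelt: IceMelt <- -2CO2 - 2Forcing + 5 no longer applies, and IceMelt = -4.
Albedo = |IceMelt - Forcing|  [with IceMelt=-4, Forcing=1]  = 5
Flux = -2IceMelt - 2Albedo + 2  [with IceMelt=-4, Albedo=5]  = 0

0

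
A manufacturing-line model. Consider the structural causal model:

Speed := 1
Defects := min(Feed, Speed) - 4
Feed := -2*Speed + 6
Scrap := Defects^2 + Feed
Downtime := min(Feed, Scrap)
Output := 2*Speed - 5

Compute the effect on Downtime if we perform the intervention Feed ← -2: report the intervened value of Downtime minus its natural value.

Under do(Feed=-2), the mechanism Feed := -2*Speed + 6 is discarded; Feed is fixed at -2.
Defects = min(Feed, Speed) - 4  [with Feed=-2, Speed=1]  = -6
Scrap = Defects^2 + Feed  [with Defects=-6, Feed=-2]  = 34
Downtime = min(Feed, Scrap)  [with Feed=-2, Scrap=34]  = -2
Without intervention: Feed = -2*Speed + 6  [with Speed=1]  = 4; Defects = min(Feed, Speed) - 4  [with Feed=4, Speed=1]  = -3; Scrap = Defects^2 + Feed  [with Defects=-3, Feed=4]  = 13; Downtime = min(Feed, Scrap)  [with Feed=4, Scrap=13]  = 4.
Change = -2 − 4 = -6.

-6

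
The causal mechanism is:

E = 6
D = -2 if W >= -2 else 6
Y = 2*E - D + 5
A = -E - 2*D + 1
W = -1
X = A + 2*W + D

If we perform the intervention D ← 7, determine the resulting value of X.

do(D=7) replaces the equation D = -2 if W >= -2 else 6 with the constant D = 7.
A = -E - 2*D + 1  [with E=6, D=7]  = -19
X = A + 2*W + D  [with A=-19, W=-1, D=7]  = -14

-14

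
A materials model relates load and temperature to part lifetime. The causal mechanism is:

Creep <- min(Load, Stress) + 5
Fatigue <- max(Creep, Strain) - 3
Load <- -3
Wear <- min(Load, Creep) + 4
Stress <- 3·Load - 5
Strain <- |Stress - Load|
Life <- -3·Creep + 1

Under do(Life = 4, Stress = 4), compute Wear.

The joint intervention fixes Life = 4, Stress = 4, removing each variable's own equation.
Creep = min(Load, Stress) + 5  [with Load=-3, Stress=4]  = 2
Wear = min(Load, Creep) + 4  [with Load=-3, Creep=2]  = 1

1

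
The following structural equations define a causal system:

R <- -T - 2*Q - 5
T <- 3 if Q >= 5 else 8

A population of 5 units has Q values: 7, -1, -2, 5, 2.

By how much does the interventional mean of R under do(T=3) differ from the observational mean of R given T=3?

The intervention sets T=3 in all 5 units regardless of Q. Recomputing R per unit gives -22, -6, -4, -18, -12; average -12.4.
E[R|T=3] averages over only the 2 units with T=3 (Q = 7, 5): R = -22, -18, mean -20.
Difference = -12.4 − (-20) = 7.6.

7.6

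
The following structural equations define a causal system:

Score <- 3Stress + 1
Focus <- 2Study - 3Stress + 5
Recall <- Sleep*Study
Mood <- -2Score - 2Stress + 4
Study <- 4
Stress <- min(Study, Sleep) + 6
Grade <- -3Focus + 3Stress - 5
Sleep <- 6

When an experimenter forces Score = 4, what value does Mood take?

-24

The intervention breaks the incoming arrows to Score: Score <- 3Stress + 1 no longer applies, and Score = 4.
Stress = min(Study, Sleep) + 6  [with Study=4, Sleep=6]  = 10
Mood = -2Score - 2Stress + 4  [with Score=4, Stress=10]  = -24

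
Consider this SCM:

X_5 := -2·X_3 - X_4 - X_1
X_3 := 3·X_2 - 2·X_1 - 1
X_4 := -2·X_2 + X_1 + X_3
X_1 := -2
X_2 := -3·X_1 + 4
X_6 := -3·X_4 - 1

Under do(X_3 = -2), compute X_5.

do(X_3=-2) replaces the equation X_3 := 3·X_2 - 2·X_1 - 1 with the constant X_3 = -2.
X_2 = -3·X_1 + 4  [with X_1=-2]  = 10
X_4 = -2·X_2 + X_1 + X_3  [with X_2=10, X_1=-2, X_3=-2]  = -24
X_5 = -2·X_3 - X_4 - X_1  [with X_3=-2, X_4=-24, X_1=-2]  = 30

30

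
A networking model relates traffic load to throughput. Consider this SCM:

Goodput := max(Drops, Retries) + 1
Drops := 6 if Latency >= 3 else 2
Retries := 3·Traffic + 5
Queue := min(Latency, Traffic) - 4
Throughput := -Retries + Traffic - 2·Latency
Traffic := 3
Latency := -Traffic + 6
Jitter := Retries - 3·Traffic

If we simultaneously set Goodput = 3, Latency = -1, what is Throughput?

-9

The joint intervention fixes Goodput = 3, Latency = -1, removing each variable's own equation.
Retries = 3·Traffic + 5  [with Traffic=3]  = 14
Throughput = -Retries + Traffic - 2·Latency  [with Retries=14, Traffic=3, Latency=-1]  = -9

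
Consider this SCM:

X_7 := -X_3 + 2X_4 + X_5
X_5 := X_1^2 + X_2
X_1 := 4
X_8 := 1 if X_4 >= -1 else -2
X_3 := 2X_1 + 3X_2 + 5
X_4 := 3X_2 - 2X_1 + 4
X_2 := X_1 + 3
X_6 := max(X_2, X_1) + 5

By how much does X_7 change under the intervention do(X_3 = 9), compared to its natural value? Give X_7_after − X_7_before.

25

The intervention breaks the incoming arrows to X_3: X_3 := 2X_1 + 3X_2 + 5 no longer applies, and X_3 = 9.
X_2 = X_1 + 3  [with X_1=4]  = 7
X_4 = 3X_2 - 2X_1 + 4  [with X_2=7, X_1=4]  = 17
X_5 = X_1^2 + X_2  [with X_1=4, X_2=7]  = 23
X_7 = -X_3 + 2X_4 + X_5  [with X_3=9, X_4=17, X_5=23]  = 48
Without intervention: X_2 = X_1 + 3  [with X_1=4]  = 7; X_3 = 2X_1 + 3X_2 + 5  [with X_1=4, X_2=7]  = 34; X_4 = 3X_2 - 2X_1 + 4  [with X_2=7, X_1=4]  = 17; X_5 = X_1^2 + X_2  [with X_1=4, X_2=7]  = 23; X_7 = -X_3 + 2X_4 + X_5  [with X_3=34, X_4=17, X_5=23]  = 23.
Change = 48 − 23 = 25.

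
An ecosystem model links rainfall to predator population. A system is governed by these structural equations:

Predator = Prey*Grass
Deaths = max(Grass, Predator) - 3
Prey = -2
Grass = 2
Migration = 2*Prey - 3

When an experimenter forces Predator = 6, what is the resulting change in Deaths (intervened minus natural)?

The intervention breaks the incoming arrows to Predator: Predator = Prey*Grass no longer applies, and Predator = 6.
Deaths = max(Grass, Predator) - 3  [with Grass=2, Predator=6]  = 3
Without intervention: Predator = Prey*Grass  [with Prey=-2, Grass=2]  = -4; Deaths = max(Grass, Predator) - 3  [with Grass=2, Predator=-4]  = -1.
Change = 3 − (-1) = 4.

4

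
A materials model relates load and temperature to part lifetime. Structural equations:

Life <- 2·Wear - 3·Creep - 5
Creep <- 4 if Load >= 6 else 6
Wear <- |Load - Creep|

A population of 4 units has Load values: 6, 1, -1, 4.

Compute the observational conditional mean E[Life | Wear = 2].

-16

Observing Wear=2 restricts to units where Wear's equation naturally yields 2: Load ∈ {6, 4}. In that subpopulation Life = -13, -19, mean -16.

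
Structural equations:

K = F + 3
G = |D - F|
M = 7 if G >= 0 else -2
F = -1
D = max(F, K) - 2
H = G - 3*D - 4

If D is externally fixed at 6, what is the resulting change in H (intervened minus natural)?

do(D=6) replaces the equation D = max(F, K) - 2 with the constant D = 6.
G = |D - F|  [with D=6, F=-1]  = 7
H = G - 3*D - 4  [with G=7, D=6]  = -15
Without intervention: K = F + 3  [with F=-1]  = 2; D = max(F, K) - 2  [with F=-1, K=2]  = 0; G = |D - F|  [with D=0, F=-1]  = 1; H = G - 3*D - 4  [with G=1, D=0]  = -3.
Change = -15 − (-3) = -12.

-12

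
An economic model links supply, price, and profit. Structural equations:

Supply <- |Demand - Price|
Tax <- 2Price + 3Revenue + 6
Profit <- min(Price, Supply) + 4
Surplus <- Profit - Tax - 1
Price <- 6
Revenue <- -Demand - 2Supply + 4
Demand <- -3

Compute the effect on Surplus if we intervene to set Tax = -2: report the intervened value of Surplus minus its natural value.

Under do(Tax=-2), the mechanism Tax <- 2Price + 3Revenue + 6 is discarded; Tax is fixed at -2.
Supply = |Demand - Price|  [with Demand=-3, Price=6]  = 9
Profit = min(Price, Supply) + 4  [with Price=6, Supply=9]  = 10
Surplus = Profit - Tax - 1  [with Profit=10, Tax=-2]  = 11
Without intervention: Supply = |Demand - Price|  [with Demand=-3, Price=6]  = 9; Revenue = -Demand - 2Supply + 4  [with Demand=-3, Supply=9]  = -11; Tax = 2Price + 3Revenue + 6  [with Price=6, Revenue=-11]  = -15; Profit = min(Price, Supply) + 4  [with Price=6, Supply=9]  = 10; Surplus = Profit - Tax - 1  [with Profit=10, Tax=-15]  = 24.
Change = 11 − 24 = -13.

-13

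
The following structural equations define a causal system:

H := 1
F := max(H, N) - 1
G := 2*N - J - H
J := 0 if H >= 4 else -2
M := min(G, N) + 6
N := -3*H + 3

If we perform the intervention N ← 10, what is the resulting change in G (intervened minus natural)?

do(N=10) replaces the equation N := -3*H + 3 with the constant N = 10.
J = 0 if H >= 4 else -2  [with H=1]  = -2
G = 2*N - J - H  [with N=10, J=-2, H=1]  = 21
Without intervention: N = -3*H + 3  [with H=1]  = 0; J = 0 if H >= 4 else -2  [with H=1]  = -2; G = 2*N - J - H  [with N=0, J=-2, H=1]  = 1.
Change = 21 − 1 = 20.

20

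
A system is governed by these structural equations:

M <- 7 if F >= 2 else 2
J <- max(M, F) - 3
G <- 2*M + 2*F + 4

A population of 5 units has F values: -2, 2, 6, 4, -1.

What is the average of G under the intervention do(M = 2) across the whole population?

The intervention sets M=2 in all 5 units regardless of F. Recomputing G per unit gives 4, 12, 20, 16, 6; average 11.6.

11.6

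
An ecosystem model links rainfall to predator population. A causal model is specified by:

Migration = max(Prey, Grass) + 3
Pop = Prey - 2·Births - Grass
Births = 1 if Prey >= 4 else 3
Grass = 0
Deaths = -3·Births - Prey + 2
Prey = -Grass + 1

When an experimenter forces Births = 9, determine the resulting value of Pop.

-17

The intervention breaks the incoming arrows to Births: Births = 1 if Prey >= 4 else 3 no longer applies, and Births = 9.
Prey = -Grass + 1  [with Grass=0]  = 1
Pop = Prey - 2·Births - Grass  [with Prey=1, Births=9, Grass=0]  = -17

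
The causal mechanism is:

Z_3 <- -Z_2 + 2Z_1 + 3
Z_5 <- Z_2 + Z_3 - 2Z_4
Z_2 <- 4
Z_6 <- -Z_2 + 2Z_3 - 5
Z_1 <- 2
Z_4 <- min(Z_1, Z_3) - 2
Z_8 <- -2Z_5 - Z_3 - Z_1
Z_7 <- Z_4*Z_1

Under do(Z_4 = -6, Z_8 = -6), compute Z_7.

Setting Z_4 = -6, Z_8 = -6 by intervention discards those variables' equations.
Z_7 = Z_4*Z_1  [with Z_4=-6, Z_1=2]  = -12

-12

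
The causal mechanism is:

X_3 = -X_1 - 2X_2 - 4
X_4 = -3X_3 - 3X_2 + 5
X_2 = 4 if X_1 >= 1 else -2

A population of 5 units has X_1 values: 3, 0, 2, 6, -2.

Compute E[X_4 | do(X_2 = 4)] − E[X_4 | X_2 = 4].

-5.6

The intervention sets X_2=4 in all 5 units regardless of X_1. Recomputing X_4 per unit gives 38, 29, 35, 47, 23; average 34.4.
Conditioning on X_2=4 selects the 3 unit(s) with X_1 ∈ {3, 2, 6}. Their X_4 values: 38, 35, 47. Mean = 40.
Difference = 34.4 − 40 = -5.6.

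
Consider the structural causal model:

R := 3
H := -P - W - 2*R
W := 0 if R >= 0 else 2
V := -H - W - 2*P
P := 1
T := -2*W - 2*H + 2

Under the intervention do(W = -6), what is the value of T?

16

The intervention breaks the incoming arrows to W: W := 0 if R >= 0 else 2 no longer applies, and W = -6.
H = -P - W - 2*R  [with P=1, W=-6, R=3]  = -1
T = -2*W - 2*H + 2  [with W=-6, H=-1]  = 16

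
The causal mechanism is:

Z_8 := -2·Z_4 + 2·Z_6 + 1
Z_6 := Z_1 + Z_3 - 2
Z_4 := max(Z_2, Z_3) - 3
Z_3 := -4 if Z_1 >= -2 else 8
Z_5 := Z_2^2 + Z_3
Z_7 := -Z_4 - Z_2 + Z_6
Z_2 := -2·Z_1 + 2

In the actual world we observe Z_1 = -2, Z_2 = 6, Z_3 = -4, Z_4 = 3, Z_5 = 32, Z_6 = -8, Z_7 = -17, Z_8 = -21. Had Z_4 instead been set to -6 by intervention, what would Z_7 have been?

The intervention breaks the incoming arrows to Z_4: Z_4 := max(Z_2, Z_3) - 3 no longer applies, and Z_4 = -6.
Z_2 = -2·Z_1 + 2  [with Z_1=-2]  = 6
Z_3 = -4 if Z_1 >= -2 else 8  [with Z_1=-2]  = -4
Z_6 = Z_1 + Z_3 - 2  [with Z_1=-2, Z_3=-4]  = -8
Z_7 = -Z_4 - Z_2 + Z_6  [with Z_4=-6, Z_2=6, Z_6=-8]  = -8

-8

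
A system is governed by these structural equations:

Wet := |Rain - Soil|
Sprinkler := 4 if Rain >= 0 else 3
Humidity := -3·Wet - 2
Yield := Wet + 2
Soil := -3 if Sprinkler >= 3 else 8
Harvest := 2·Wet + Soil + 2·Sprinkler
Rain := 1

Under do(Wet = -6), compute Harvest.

The intervention breaks the incoming arrows to Wet: Wet := |Rain - Soil| no longer applies, and Wet = -6.
Sprinkler = 4 if Rain >= 0 else 3  [with Rain=1]  = 4
Soil = -3 if Sprinkler >= 3 else 8  [with Sprinkler=4]  = -3
Harvest = 2·Wet + Soil + 2·Sprinkler  [with Wet=-6, Soil=-3, Sprinkler=4]  = -7

-7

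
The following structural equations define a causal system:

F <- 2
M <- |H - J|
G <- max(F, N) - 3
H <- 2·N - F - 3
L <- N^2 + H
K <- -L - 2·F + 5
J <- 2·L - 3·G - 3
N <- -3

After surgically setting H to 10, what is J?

38

Under do(H=10), the mechanism H <- 2·N - F - 3 is discarded; H is fixed at 10.
G = max(F, N) - 3  [with F=2, N=-3]  = -1
L = N^2 + H  [with N=-3, H=10]  = 19
J = 2·L - 3·G - 3  [with L=19, G=-1]  = 38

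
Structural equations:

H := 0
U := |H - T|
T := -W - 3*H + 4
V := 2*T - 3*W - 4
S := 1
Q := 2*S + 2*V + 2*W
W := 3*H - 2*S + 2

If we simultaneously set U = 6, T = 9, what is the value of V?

Under do(U = 6, T = 9), each intervened variable's structural equation is replaced by its fixed value.
W = 3*H - 2*S + 2  [with H=0, S=1]  = 0
V = 2*T - 3*W - 4  [with T=9, W=0]  = 14

14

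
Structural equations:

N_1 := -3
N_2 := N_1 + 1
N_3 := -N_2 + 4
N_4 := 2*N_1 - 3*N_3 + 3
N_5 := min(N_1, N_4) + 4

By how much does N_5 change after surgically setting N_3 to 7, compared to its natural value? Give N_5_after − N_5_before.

-3

do(N_3=7) replaces the equation N_3 := -N_2 + 4 with the constant N_3 = 7.
N_4 = 2*N_1 - 3*N_3 + 3  [with N_1=-3, N_3=7]  = -24
N_5 = min(N_1, N_4) + 4  [with N_1=-3, N_4=-24]  = -20
Without intervention: N_2 = N_1 + 1  [with N_1=-3]  = -2; N_3 = -N_2 + 4  [with N_2=-2]  = 6; N_4 = 2*N_1 - 3*N_3 + 3  [with N_1=-3, N_3=6]  = -21; N_5 = min(N_1, N_4) + 4  [with N_1=-3, N_4=-21]  = -17.
Change = -20 − (-17) = -3.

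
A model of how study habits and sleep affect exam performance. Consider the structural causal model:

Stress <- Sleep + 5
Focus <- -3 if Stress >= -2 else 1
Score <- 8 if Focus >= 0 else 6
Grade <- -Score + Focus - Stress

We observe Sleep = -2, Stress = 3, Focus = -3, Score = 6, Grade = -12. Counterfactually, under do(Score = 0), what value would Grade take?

-6

Intervening sets Score = 0 and removes its equation (Score <- 8 if Focus >= 0 else 6).
Stress = Sleep + 5  [with Sleep=-2]  = 3
Focus = -3 if Stress >= -2 else 1  [with Stress=3]  = -3
Grade = -Score + Focus - Stress  [with Score=0, Focus=-3, Stress=3]  = -6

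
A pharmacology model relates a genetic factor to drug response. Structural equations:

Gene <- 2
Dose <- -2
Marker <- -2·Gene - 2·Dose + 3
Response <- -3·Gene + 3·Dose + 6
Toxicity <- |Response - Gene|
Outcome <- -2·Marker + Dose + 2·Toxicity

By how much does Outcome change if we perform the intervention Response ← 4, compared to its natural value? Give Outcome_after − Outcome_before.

Under do(Response=4), the mechanism Response <- -3·Gene + 3·Dose + 6 is discarded; Response is fixed at 4.
Marker = -2·Gene - 2·Dose + 3  [with Gene=2, Dose=-2]  = 3
Toxicity = |Response - Gene|  [with Response=4, Gene=2]  = 2
Outcome = -2·Marker + Dose + 2·Toxicity  [with Marker=3, Dose=-2, Toxicity=2]  = -4
Without intervention: Marker = -2·Gene - 2·Dose + 3  [with Gene=2, Dose=-2]  = 3; Response = -3·Gene + 3·Dose + 6  [with Gene=2, Dose=-2]  = -6; Toxicity = |Response - Gene|  [with Response=-6, Gene=2]  = 8; Outcome = -2·Marker + Dose + 2·Toxicity  [with Marker=3, Dose=-2, Toxicity=8]  = 8.
Change = -4 − 8 = -12.

-12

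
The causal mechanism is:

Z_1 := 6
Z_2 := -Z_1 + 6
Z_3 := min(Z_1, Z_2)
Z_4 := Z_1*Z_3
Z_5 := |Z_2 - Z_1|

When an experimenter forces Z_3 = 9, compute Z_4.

54

The intervention breaks the incoming arrows to Z_3: Z_3 := min(Z_1, Z_2) no longer applies, and Z_3 = 9.
Z_4 = Z_1*Z_3  [with Z_1=6, Z_3=9]  = 54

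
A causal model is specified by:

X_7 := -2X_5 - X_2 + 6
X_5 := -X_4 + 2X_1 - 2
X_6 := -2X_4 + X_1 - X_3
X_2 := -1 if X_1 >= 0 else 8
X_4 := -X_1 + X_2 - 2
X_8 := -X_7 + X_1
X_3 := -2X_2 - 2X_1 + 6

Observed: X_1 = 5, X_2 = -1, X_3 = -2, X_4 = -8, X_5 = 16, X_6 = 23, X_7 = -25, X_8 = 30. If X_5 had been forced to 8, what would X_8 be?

do(X_5=8) replaces the equation X_5 := -X_4 + 2X_1 - 2 with the constant X_5 = 8.
X_2 = -1 if X_1 >= 0 else 8  [with X_1=5]  = -1
X_7 = -2X_5 - X_2 + 6  [with X_5=8, X_2=-1]  = -9
X_8 = -X_7 + X_1  [with X_7=-9, X_1=5]  = 14

14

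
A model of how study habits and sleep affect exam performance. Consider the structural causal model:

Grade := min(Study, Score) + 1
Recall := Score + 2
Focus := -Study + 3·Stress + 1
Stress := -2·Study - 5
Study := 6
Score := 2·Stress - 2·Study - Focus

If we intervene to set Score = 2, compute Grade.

3

Under do(Score=2), the mechanism Score := 2·Stress - 2·Study - Focus is discarded; Score is fixed at 2.
Grade = min(Study, Score) + 1  [with Study=6, Score=2]  = 3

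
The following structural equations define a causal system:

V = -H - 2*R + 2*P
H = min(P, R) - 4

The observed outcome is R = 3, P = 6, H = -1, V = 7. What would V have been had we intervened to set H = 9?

The intervention breaks the incoming arrows to H: H = min(P, R) - 4 no longer applies, and H = 9.
V = -H - 2*R + 2*P  [with H=9, R=3, P=6]  = -3

-3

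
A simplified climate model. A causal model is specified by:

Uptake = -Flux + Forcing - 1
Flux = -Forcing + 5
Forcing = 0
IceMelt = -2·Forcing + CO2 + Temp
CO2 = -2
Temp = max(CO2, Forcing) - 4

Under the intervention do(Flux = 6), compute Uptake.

-7

The intervention breaks the incoming arrows to Flux: Flux = -Forcing + 5 no longer applies, and Flux = 6.
Uptake = -Flux + Forcing - 1  [with Flux=6, Forcing=0]  = -7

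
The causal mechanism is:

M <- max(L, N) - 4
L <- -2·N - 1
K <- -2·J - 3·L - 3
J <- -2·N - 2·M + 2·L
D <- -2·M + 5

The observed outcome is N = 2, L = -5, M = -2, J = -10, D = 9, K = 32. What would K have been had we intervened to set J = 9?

-6

Under do(J=9), the mechanism J <- -2·N - 2·M + 2·L is discarded; J is fixed at 9.
L = -2·N - 1  [with N=2]  = -5
K = -2·J - 3·L - 3  [with J=9, L=-5]  = -6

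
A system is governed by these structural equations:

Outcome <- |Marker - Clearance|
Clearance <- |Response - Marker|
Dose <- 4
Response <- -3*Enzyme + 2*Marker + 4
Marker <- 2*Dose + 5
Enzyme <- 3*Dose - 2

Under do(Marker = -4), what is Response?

The intervention breaks the incoming arrows to Marker: Marker <- 2*Dose + 5 no longer applies, and Marker = -4.
Enzyme = 3*Dose - 2  [with Dose=4]  = 10
Response = -3*Enzyme + 2*Marker + 4  [with Enzyme=10, Marker=-4]  = -34

-34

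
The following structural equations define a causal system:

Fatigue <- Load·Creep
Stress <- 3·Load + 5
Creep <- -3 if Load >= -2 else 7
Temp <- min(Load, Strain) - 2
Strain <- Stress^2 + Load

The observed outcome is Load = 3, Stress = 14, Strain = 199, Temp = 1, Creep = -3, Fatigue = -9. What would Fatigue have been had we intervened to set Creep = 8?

The intervention breaks the incoming arrows to Creep: Creep <- -3 if Load >= -2 else 7 no longer applies, and Creep = 8.
Fatigue = Load·Creep  [with Load=3, Creep=8]  = 24

24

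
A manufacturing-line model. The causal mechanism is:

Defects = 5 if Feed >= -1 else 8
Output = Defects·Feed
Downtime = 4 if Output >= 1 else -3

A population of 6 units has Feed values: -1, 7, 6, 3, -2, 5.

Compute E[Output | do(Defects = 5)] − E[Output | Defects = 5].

Under do(Defects=5), Defects's equation is replaced by Defects=5 for every unit. Per-unit Output: -5, 35, 30, 15, -10, 25. Mean = 15.
Observing Defects=5 restricts to units where Defects's equation naturally yields 5: Feed ∈ {-1, 7, 6, 3, 5}. In that subpopulation Output = -5, 35, 30, 15, 25, mean 20.
Difference = 15 − 20 = -5.

-5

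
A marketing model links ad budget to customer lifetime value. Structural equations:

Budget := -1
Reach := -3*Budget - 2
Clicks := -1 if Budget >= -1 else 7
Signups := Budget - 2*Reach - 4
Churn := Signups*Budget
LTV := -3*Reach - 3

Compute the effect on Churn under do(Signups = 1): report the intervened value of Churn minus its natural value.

Intervening sets Signups = 1 and removes its equation (Signups := Budget - 2*Reach - 4).
Churn = Signups*Budget  [with Signups=1, Budget=-1]  = -1
Without intervention: Reach = -3*Budget - 2  [with Budget=-1]  = 1; Signups = Budget - 2*Reach - 4  [with Budget=-1, Reach=1]  = -7; Churn = Signups*Budget  [with Signups=-7, Budget=-1]  = 7.
Change = -1 − 7 = -8.

-8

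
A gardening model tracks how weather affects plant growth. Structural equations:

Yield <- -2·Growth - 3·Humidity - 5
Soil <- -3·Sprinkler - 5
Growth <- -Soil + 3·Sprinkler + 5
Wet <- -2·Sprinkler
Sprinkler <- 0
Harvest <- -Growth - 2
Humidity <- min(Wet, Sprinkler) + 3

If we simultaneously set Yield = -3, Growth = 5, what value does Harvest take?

Under do(Yield = -3, Growth = 5), each intervened variable's structural equation is replaced by its fixed value.
Harvest = -Growth - 2  [with Growth=5]  = -7

-7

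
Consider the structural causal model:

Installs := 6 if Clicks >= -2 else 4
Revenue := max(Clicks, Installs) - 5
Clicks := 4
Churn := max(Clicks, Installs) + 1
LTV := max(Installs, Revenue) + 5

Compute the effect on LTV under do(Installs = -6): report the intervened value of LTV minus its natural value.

do(Installs=-6) replaces the equation Installs := 6 if Clicks >= -2 else 4 with the constant Installs = -6.
Revenue = max(Clicks, Installs) - 5  [with Clicks=4, Installs=-6]  = -1
LTV = max(Installs, Revenue) + 5  [with Installs=-6, Revenue=-1]  = 4
Without intervention: Installs = 6 if Clicks >= -2 else 4  [with Clicks=4]  = 6; Revenue = max(Clicks, Installs) - 5  [with Clicks=4, Installs=6]  = 1; LTV = max(Installs, Revenue) + 5  [with Installs=6, Revenue=1]  = 11.
Change = 4 − 11 = -7.

-7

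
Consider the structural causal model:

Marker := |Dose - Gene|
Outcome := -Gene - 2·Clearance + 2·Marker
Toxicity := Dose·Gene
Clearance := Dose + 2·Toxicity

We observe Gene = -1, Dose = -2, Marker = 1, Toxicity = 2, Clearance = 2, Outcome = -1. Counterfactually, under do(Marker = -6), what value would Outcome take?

The intervention breaks the incoming arrows to Marker: Marker := |Dose - Gene| no longer applies, and Marker = -6.
Toxicity = Dose·Gene  [with Dose=-2, Gene=-1]  = 2
Clearance = Dose + 2·Toxicity  [with Dose=-2, Toxicity=2]  = 2
Outcome = -Gene - 2·Clearance + 2·Marker  [with Gene=-1, Clearance=2, Marker=-6]  = -15

-15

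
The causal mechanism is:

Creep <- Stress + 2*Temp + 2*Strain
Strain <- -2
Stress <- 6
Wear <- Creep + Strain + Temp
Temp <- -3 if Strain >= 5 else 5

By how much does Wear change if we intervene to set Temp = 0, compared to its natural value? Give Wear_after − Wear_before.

-15

do(Temp=0) replaces the equation Temp <- -3 if Strain >= 5 else 5 with the constant Temp = 0.
Creep = Stress + 2*Temp + 2*Strain  [with Stress=6, Temp=0, Strain=-2]  = 2
Wear = Creep + Strain + Temp  [with Creep=2, Strain=-2, Temp=0]  = 0
Without intervention: Temp = -3 if Strain >= 5 else 5  [with Strain=-2]  = 5; Creep = Stress + 2*Temp + 2*Strain  [with Stress=6, Temp=5, Strain=-2]  = 12; Wear = Creep + Strain + Temp  [with Creep=12, Strain=-2, Temp=5]  = 15.
Change = 0 − 15 = -15.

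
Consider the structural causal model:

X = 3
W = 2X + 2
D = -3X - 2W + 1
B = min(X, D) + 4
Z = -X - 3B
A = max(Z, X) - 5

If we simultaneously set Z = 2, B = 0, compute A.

Setting Z = 2, B = 0 by intervention discards those variables' equations.
A = max(Z, X) - 5  [with Z=2, X=3]  = -2

-2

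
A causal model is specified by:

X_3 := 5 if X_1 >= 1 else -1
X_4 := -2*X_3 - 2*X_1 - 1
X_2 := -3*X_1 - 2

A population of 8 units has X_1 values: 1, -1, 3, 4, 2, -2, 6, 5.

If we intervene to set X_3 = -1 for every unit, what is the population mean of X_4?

do(X_3=-1) breaks X_3's dependence on X_1. With X_3=-1 fixed, X_4 across the units is -1, 3, -5, -7, -3, 5, -11, -9, mean -3.5.

-3.5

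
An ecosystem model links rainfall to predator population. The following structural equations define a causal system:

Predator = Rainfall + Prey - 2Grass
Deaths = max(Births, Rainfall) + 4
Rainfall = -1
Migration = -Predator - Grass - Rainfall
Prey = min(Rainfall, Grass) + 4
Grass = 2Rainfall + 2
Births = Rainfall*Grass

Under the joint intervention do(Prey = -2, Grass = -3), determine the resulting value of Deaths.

Setting Prey = -2, Grass = -3 by intervention discards those variables' equations.
Births = Rainfall*Grass  [with Rainfall=-1, Grass=-3]  = 3
Deaths = max(Births, Rainfall) + 4  [with Births=3, Rainfall=-1]  = 7

7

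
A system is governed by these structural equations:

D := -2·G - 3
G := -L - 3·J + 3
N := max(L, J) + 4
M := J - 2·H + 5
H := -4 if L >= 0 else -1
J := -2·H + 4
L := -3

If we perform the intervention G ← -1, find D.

-1

Under do(G=-1), the mechanism G := -L - 3·J + 3 is discarded; G is fixed at -1.
D = -2·G - 3  [with G=-1]  = -1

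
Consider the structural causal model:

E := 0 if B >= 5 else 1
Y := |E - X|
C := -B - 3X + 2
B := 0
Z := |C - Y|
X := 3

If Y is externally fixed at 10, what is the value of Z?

17

The intervention breaks the incoming arrows to Y: Y := |E - X| no longer applies, and Y = 10.
C = -B - 3X + 2  [with B=0, X=3]  = -7
Z = |C - Y|  [with C=-7, Y=10]  = 17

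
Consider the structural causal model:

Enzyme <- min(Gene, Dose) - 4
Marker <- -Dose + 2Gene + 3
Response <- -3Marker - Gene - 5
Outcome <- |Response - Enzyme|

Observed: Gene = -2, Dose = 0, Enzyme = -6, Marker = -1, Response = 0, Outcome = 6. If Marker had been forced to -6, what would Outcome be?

Under do(Marker=-6), the mechanism Marker <- -Dose + 2Gene + 3 is discarded; Marker is fixed at -6.
Enzyme = min(Gene, Dose) - 4  [with Gene=-2, Dose=0]  = -6
Response = -3Marker - Gene - 5  [with Marker=-6, Gene=-2]  = 15
Outcome = |Response - Enzyme|  [with Response=15, Enzyme=-6]  = 21

21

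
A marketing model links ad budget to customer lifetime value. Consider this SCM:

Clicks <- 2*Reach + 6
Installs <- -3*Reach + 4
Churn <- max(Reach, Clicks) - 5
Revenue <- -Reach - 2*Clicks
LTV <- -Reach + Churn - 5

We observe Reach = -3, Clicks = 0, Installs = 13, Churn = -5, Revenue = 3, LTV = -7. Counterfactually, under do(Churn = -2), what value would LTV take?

Under do(Churn=-2), the mechanism Churn <- max(Reach, Clicks) - 5 is discarded; Churn is fixed at -2.
LTV = -Reach + Churn - 5  [with Reach=-3, Churn=-2]  = -4

-4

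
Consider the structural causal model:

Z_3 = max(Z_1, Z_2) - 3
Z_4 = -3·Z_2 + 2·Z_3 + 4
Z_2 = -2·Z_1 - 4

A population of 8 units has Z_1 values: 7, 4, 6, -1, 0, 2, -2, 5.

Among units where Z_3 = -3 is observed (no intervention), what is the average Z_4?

Observing Z_3=-3 restricts to units where Z_3's equation naturally yields -3: Z_1 ∈ {0, -2}. In that subpopulation Z_4 = 10, -2, mean 4.

4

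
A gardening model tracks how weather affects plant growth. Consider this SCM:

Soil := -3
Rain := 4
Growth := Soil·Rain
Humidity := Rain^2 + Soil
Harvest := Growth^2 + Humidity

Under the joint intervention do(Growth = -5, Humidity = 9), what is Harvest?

Setting Growth = -5, Humidity = 9 by intervention discards those variables' equations.
Harvest = Growth^2 + Humidity  [with Growth=-5, Humidity=9]  = 34

34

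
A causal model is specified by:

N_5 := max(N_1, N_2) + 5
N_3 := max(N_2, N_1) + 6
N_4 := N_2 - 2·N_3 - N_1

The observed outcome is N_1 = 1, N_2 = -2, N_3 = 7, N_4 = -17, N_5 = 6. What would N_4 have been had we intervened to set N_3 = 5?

The intervention breaks the incoming arrows to N_3: N_3 := max(N_2, N_1) + 6 no longer applies, and N_3 = 5.
N_4 = N_2 - 2·N_3 - N_1  [with N_2=-2, N_3=5, N_1=1]  = -13

-13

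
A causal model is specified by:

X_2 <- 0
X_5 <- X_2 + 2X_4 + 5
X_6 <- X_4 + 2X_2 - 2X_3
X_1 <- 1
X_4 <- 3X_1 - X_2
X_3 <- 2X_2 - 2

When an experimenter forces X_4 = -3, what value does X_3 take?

-2

Under do(X_4=-3), the mechanism X_4 <- 3X_1 - X_2 is discarded; X_4 is fixed at -3.
Since X_3 is not a descendant of the intervened variable, it is unaffected.
X_3 = 2X_2 - 2  [with X_2=0]  = -2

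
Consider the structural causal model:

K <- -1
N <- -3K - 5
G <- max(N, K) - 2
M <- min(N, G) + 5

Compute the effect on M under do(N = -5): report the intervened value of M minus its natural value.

Under do(N=-5), the mechanism N <- -3K - 5 is discarded; N is fixed at -5.
G = max(N, K) - 2  [with N=-5, K=-1]  = -3
M = min(N, G) + 5  [with N=-5, G=-3]  = 0
Without intervention: N = -3K - 5  [with K=-1]  = -2; G = max(N, K) - 2  [with N=-2, K=-1]  = -3; M = min(N, G) + 5  [with N=-2, G=-3]  = 2.
Change = 0 − 2 = -2.

-2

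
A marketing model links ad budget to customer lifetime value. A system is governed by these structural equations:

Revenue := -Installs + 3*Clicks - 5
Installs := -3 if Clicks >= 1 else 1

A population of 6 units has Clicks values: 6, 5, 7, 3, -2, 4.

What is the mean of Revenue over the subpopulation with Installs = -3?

Observing Installs=-3 restricts to units where Installs's equation naturally yields -3: Clicks ∈ {6, 5, 7, 3, 4}. In that subpopulation Revenue = 16, 13, 19, 7, 10, mean 13.

13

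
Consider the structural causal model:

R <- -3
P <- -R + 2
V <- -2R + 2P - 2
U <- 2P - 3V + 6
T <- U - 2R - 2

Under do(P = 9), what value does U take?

-42

Under do(P=9), the mechanism P <- -R + 2 is discarded; P is fixed at 9.
V = -2R + 2P - 2  [with R=-3, P=9]  = 22
U = 2P - 3V + 6  [with P=9, V=22]  = -42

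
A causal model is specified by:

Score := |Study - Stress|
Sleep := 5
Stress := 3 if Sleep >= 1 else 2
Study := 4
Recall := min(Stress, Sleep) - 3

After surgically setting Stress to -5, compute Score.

The intervention breaks the incoming arrows to Stress: Stress := 3 if Sleep >= 1 else 2 no longer applies, and Stress = -5.
Score = |Study - Stress|  [with Study=4, Stress=-5]  = 9

9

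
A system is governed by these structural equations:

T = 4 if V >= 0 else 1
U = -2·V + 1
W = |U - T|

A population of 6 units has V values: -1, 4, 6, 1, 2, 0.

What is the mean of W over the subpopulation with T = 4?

8.2

Observing T=4 restricts to units where T's equation naturally yields 4: V ∈ {4, 6, 1, 2, 0}. In that subpopulation W = 11, 15, 5, 7, 3, mean 8.2.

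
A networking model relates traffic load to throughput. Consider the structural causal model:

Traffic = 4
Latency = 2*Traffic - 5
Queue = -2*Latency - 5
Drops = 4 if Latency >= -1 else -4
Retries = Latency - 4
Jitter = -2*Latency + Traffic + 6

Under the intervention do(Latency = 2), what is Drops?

Under do(Latency=2), the mechanism Latency = 2*Traffic - 5 is discarded; Latency is fixed at 2.
Drops = 4 if Latency >= -1 else -4  [with Latency=2]  = 4

4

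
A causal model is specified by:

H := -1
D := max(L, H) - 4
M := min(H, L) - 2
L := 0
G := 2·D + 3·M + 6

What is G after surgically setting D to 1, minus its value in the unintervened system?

10

do(D=1) replaces the equation D := max(L, H) - 4 with the constant D = 1.
M = min(H, L) - 2  [with H=-1, L=0]  = -3
G = 2·D + 3·M + 6  [with D=1, M=-3]  = -1
Without intervention: D = max(L, H) - 4  [with L=0, H=-1]  = -4; M = min(H, L) - 2  [with H=-1, L=0]  = -3; G = 2·D + 3·M + 6  [with D=-4, M=-3]  = -11.
Change = -1 − (-11) = 10.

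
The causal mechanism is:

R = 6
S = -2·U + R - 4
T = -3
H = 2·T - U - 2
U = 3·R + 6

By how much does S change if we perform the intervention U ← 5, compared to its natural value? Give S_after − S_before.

38

do(U=5) replaces the equation U = 3·R + 6 with the constant U = 5.
S = -2·U + R - 4  [with U=5, R=6]  = -8
Without intervention: U = 3·R + 6  [with R=6]  = 24; S = -2·U + R - 4  [with U=24, R=6]  = -46.
Change = -8 − (-46) = 38.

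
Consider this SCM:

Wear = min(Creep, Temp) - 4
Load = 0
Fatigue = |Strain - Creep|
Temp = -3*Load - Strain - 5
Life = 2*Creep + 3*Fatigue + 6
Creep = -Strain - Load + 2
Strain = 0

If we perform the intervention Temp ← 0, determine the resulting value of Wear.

do(Temp=0) replaces the equation Temp = -3*Load - Strain - 5 with the constant Temp = 0.
Creep = -Strain - Load + 2  [with Strain=0, Load=0]  = 2
Wear = min(Creep, Temp) - 4  [with Creep=2, Temp=0]  = -4

-4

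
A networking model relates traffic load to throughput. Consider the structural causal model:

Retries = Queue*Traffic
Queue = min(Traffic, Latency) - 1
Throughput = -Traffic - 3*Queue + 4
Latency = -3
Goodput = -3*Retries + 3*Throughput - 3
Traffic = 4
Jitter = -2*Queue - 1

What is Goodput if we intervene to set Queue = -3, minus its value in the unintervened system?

The intervention breaks the incoming arrows to Queue: Queue = min(Traffic, Latency) - 1 no longer applies, and Queue = -3.
Retries = Queue*Traffic  [with Queue=-3, Traffic=4]  = -12
Throughput = -Traffic - 3*Queue + 4  [with Traffic=4, Queue=-3]  = 9
Goodput = -3*Retries + 3*Throughput - 3  [with Retries=-12, Throughput=9]  = 60
Without intervention: Queue = min(Traffic, Latency) - 1  [with Traffic=4, Latency=-3]  = -4; Retries = Queue*Traffic  [with Queue=-4, Traffic=4]  = -16; Throughput = -Traffic - 3*Queue + 4  [with Traffic=4, Queue=-4]  = 12; Goodput = -3*Retries + 3*Throughput - 3  [with Retries=-16, Throughput=12]  = 81.
Change = 60 − 81 = -21.

-21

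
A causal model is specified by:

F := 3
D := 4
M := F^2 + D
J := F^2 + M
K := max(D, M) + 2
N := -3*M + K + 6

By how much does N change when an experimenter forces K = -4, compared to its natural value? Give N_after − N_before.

The intervention breaks the incoming arrows to K: K := max(D, M) + 2 no longer applies, and K = -4.
M = F^2 + D  [with F=3, D=4]  = 13
N = -3*M + K + 6  [with M=13, K=-4]  = -37
Without intervention: M = F^2 + D  [with F=3, D=4]  = 13; K = max(D, M) + 2  [with D=4, M=13]  = 15; N = -3*M + K + 6  [with M=13, K=15]  = -18.
Change = -37 − (-18) = -19.

-19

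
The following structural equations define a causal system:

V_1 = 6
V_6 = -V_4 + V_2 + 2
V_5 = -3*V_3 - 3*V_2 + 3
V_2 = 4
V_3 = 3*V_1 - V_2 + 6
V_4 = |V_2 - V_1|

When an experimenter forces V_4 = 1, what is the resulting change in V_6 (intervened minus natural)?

Under do(V_4=1), the mechanism V_4 = |V_2 - V_1| is discarded; V_4 is fixed at 1.
V_6 = -V_4 + V_2 + 2  [with V_4=1, V_2=4]  = 5
Without intervention: V_4 = |V_2 - V_1|  [with V_2=4, V_1=6]  = 2; V_6 = -V_4 + V_2 + 2  [with V_4=2, V_2=4]  = 4.
Change = 5 − 4 = 1.

1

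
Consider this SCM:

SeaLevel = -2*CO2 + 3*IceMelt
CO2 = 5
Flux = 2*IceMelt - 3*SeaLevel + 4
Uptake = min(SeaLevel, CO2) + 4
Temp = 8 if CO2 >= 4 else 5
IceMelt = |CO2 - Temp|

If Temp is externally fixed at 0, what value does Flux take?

do(Temp=0) replaces the equation Temp = 8 if CO2 >= 4 else 5 with the constant Temp = 0.
IceMelt = |CO2 - Temp|  [with CO2=5, Temp=0]  = 5
SeaLevel = -2*CO2 + 3*IceMelt  [with CO2=5, IceMelt=5]  = 5
Flux = 2*IceMelt - 3*SeaLevel + 4  [with IceMelt=5, SeaLevel=5]  = -1

-1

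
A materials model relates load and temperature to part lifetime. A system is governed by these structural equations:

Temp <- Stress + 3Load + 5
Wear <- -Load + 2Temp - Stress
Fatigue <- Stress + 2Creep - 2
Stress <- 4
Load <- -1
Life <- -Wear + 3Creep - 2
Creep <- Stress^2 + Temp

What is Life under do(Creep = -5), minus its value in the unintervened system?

-81

The intervention breaks the incoming arrows to Creep: Creep <- Stress^2 + Temp no longer applies, and Creep = -5.
Temp = Stress + 3Load + 5  [with Stress=4, Load=-1]  = 6
Wear = -Load + 2Temp - Stress  [with Load=-1, Temp=6, Stress=4]  = 9
Life = -Wear + 3Creep - 2  [with Wear=9, Creep=-5]  = -26
Without intervention: Temp = Stress + 3Load + 5  [with Stress=4, Load=-1]  = 6; Creep = Stress^2 + Temp  [with Stress=4, Temp=6]  = 22; Wear = -Load + 2Temp - Stress  [with Load=-1, Temp=6, Stress=4]  = 9; Life = -Wear + 3Creep - 2  [with Wear=9, Creep=22]  = 55.
Change = -26 − 55 = -81.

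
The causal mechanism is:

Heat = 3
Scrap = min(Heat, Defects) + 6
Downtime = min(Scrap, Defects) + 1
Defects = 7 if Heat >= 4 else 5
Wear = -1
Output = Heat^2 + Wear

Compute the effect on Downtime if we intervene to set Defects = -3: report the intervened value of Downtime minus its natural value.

The intervention breaks the incoming arrows to Defects: Defects = 7 if Heat >= 4 else 5 no longer applies, and Defects = -3.
Scrap = min(Heat, Defects) + 6  [with Heat=3, Defects=-3]  = 3
Downtime = min(Scrap, Defects) + 1  [with Scrap=3, Defects=-3]  = -2
Without intervention: Defects = 7 if Heat >= 4 else 5  [with Heat=3]  = 5; Scrap = min(Heat, Defects) + 6  [with Heat=3, Defects=5]  = 9; Downtime = min(Scrap, Defects) + 1  [with Scrap=9, Defects=5]  = 6.
Change = -2 − 6 = -8.

-8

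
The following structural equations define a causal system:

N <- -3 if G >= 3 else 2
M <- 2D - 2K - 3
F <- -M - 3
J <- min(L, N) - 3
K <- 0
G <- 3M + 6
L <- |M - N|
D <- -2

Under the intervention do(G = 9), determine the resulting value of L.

Under do(G=9), the mechanism G <- 3M + 6 is discarded; G is fixed at 9.
M = 2D - 2K - 3  [with D=-2, K=0]  = -7
N = -3 if G >= 3 else 2  [with G=9]  = -3
L = |M - N|  [with M=-7, N=-3]  = 4

4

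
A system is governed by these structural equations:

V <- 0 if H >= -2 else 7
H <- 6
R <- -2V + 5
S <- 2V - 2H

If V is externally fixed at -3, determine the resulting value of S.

Under do(V=-3), the mechanism V <- 0 if H >= -2 else 7 is discarded; V is fixed at -3.
S = 2V - 2H  [with V=-3, H=6]  = -18

-18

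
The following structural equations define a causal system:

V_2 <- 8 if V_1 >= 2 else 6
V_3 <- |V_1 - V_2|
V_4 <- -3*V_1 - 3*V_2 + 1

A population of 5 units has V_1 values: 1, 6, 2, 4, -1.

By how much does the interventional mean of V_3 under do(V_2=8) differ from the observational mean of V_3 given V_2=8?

1.6

Under do(V_2=8), V_2's equation is replaced by V_2=8 for every unit. Per-unit V_3: 7, 2, 6, 4, 9. Mean = 5.6.
E[V_3|V_2=8] averages over only the 3 units with V_2=8 (V_1 = 6, 2, 4): V_3 = 2, 6, 4, mean 4.
Difference = 5.6 − 4 = 1.6.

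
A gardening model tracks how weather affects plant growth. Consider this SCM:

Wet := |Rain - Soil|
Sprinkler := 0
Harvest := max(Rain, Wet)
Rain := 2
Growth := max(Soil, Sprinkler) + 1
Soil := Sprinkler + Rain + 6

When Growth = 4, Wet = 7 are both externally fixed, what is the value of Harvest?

Setting Growth = 4, Wet = 7 by intervention discards those variables' equations.
Harvest = max(Rain, Wet)  [with Rain=2, Wet=7]  = 7

7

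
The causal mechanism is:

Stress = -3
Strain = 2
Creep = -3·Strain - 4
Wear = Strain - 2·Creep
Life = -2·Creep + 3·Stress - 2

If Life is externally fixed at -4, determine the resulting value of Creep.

do(Life=-4) replaces the equation Life = -2·Creep + 3·Stress - 2 with the constant Life = -4.
Creep is not downstream of the intervention, so its value is determined by the original equations.
Creep = -3·Strain - 4  [with Strain=2]  = -10

-10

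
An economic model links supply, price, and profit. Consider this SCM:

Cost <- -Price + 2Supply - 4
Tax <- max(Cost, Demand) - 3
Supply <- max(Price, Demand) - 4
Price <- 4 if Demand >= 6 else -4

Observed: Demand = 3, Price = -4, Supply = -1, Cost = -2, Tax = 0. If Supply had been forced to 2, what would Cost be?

The intervention breaks the incoming arrows to Supply: Supply <- max(Price, Demand) - 4 no longer applies, and Supply = 2.
Price = 4 if Demand >= 6 else -4  [with Demand=3]  = -4
Cost = -Price + 2Supply - 4  [with Price=-4, Supply=2]  = 4

4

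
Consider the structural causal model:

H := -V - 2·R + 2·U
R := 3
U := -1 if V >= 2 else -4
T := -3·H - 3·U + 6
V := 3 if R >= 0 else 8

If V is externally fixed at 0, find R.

Under do(V=0), the mechanism V := 3 if R >= 0 else 8 is discarded; V is fixed at 0.
R is not downstream of the intervention, so its value is determined by the original equations.

3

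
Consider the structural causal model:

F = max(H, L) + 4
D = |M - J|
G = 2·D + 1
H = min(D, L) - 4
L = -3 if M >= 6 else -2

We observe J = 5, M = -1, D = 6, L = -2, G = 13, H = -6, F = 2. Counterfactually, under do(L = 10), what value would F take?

The intervention breaks the incoming arrows to L: L = -3 if M >= 6 else -2 no longer applies, and L = 10.
D = |M - J|  [with M=-1, J=5]  = 6
H = min(D, L) - 4  [with D=6, L=10]  = 2
F = max(H, L) + 4  [with H=2, L=10]  = 14

14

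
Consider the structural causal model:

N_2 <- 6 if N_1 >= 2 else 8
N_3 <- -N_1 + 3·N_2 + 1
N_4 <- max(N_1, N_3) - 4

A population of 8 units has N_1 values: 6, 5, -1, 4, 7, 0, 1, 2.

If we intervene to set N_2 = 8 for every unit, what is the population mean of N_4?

18

Every unit gets N_2=8 under the intervention. N_4 values become 15, 16, 22, 17, 14, 21, 20, 19; E[N_4|do(N_2=8)] = 18.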